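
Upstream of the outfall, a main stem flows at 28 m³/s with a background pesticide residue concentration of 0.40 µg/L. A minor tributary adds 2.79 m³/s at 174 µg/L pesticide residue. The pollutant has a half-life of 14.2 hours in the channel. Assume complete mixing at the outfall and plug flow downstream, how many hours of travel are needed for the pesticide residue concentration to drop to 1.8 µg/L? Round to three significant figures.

Flow-weighted average: C = (28.00·0.4000 + 2.790·174.0) / 30.79 = 496.7/30.79 = 16.13 µg/L.
Half-life 14.2 h → k = ln 2 / 14.2 = 0.04881 h⁻¹ = 1.172 d⁻¹.
16.13·exp(−k·t) = 1.8 → t = ln(16.13/1.8)/k = 161700 s = 44.92 h.

44.9 h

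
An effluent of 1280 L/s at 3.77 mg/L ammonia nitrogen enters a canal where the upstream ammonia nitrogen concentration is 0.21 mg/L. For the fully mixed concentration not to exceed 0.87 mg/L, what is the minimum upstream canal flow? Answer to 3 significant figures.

5620 L/s

Set C_mix = 0.87: (Q·0.2100 + 1280·3.770) / (Q + 1280) = 0.87
→ Q = 1280·(3.770 − 0.87)/(0.87 − 0.2100) = 5624 L/s.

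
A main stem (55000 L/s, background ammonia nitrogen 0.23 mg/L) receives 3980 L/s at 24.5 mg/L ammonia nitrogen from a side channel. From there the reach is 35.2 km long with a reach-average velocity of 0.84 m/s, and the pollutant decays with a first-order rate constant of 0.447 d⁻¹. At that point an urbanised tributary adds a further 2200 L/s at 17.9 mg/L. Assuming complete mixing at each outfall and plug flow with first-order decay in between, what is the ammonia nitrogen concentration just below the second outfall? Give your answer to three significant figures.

2.09 mg/L

Conservation of mass: C = (55000·0.2300 + 3980·24.50) / 58980 = 110200/58980 = 1.868 mg/L; combined flow 58980 L/s.
Travel time t = 35.2·1000 / 0.84 = 41900 s = 11.64 h.
After decay, C = 1.868 × e^(−kt) = 1.868 × 0.8051 = 1.504 mg/L.
At the second outfall, C = (58980·1.504 + 2200·17.90) / (58980 + 2200) = 2.093 mg/L.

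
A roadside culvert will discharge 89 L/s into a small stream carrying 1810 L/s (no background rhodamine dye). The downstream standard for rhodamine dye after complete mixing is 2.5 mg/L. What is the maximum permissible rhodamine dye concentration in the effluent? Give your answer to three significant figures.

At the limit, (Qr·Cr + Qe·Cₑ)/(Qr + Qe) = 2.5:
Cₑ = (1899·2.5 − 1810·0) / 89.00 = 53.34 mg/L.

53.3 mg/L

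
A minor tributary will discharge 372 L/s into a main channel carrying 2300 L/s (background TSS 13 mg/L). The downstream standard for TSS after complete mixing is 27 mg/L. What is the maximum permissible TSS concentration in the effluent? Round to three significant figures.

At the limit, (Qr·Cr + Qe·Cₑ)/(Qr + Qe) = 27:
Cₑ = (2672·27 − 2300·13.00) / 372.0 = 113.6 mg/L.

114 mg/L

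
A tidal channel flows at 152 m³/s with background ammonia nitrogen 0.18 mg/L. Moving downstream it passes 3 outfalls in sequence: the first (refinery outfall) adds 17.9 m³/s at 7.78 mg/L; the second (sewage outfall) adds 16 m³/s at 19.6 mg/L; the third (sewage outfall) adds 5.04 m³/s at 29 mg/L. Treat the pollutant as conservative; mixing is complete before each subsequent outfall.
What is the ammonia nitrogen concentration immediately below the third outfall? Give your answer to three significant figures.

Below outfall 1: Q → 169.9 m³/s, C = (152.0·0.1800 + 17.90·7.780)/169.9 = 0.9807 mg/L.
Below outfall 2: Q → 185.9 m³/s, C = (169.9·0.9807 + 16.00·19.60)/185.9 = 2.583 mg/L.
Below outfall 3: Q → 190.9 m³/s, C = (185.9·2.583 + 5.040·29.00)/190.9 = 3.281 mg/L.

3.28 mg/L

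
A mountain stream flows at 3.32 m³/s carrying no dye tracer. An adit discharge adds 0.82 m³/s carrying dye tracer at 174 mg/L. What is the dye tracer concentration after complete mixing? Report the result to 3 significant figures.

34.5 mg/L

Conservation of mass: C = (3.320·0 + 0.8200·174.0) / 4.140 = 142.7/4.140 = 34.46 mg/L.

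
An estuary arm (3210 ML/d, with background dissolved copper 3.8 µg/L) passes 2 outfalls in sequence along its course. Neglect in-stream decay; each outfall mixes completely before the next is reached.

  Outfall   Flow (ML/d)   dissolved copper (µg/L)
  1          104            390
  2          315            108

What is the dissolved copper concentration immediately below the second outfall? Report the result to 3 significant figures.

23.9 µg/L

After outfall 1: Q = 3210 + 104.0 = 3314 ML/d; C = (3210·3.800 + 104.0·390.0)/3314 = 15.92 µg/L.
After outfall 2: Q = 3314 + 315.0 = 3629 ML/d; C = (3314·15.92 + 315.0·108.0)/3629 = 23.91 µg/L.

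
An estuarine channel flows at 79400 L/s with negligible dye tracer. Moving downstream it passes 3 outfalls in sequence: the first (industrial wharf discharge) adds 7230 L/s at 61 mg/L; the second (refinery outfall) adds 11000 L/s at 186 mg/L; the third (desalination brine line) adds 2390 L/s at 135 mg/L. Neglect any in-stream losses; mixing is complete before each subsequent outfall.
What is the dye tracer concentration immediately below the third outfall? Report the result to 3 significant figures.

Below outfall 1: Q → 86630 L/s, C = (79400·0 + 7230·61.00)/86630 = 5.091 mg/L.
Below outfall 2: Q → 97630 L/s, C = (86630·5.091 + 11000·186.0)/97630 = 25.47 mg/L.
Below outfall 3: Q → 100000 L/s, C = (97630·25.47 + 2390·135.0)/100000 = 28.09 mg/L.

28.1 mg/L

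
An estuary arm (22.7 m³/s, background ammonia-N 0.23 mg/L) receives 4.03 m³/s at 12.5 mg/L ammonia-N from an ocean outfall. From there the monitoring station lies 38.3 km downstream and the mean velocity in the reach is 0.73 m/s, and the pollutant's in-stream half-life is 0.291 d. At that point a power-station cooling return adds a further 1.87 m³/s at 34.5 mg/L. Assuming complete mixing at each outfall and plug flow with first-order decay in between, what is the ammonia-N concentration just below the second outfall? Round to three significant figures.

Mixed concentration C = ΣQC/ΣQ = (22.70·0.2300 + 4.030·12.50) / 26.73 = 55.60/26.73 = 2.080 mg/L; combined flow 26.73 m³/s.
Travel time t = 38.3·1000 / 0.73 = 52470 s = 14.57 h.
Half-life 0.291 d → k = ln 2 / 0.291 = 2.382 d⁻¹.
Decay over the reach: 2.080·exp(−kt) = 2.080·0.2354 = 0.4896 mg/L.
At the second outfall, C = (26.73·0.4896 + 1.870·34.50) / (26.73 + 1.870) = 2.713 mg/L.

2.71 mg/L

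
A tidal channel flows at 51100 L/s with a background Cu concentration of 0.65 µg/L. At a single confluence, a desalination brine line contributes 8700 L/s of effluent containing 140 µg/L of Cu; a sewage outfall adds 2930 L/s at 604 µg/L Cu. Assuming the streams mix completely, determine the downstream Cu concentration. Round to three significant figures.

48.2 µg/L

Mass balance: C = (51100·0.6500 + 8700·140.0 + 2930·604.0) / 62730 = 3021000/62730 = 48.16 µg/L.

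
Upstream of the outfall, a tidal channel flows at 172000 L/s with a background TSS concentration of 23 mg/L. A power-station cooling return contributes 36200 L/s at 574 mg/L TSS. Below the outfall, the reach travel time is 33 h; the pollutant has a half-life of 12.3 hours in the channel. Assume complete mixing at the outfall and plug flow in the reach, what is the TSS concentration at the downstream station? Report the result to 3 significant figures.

Mass balance: C = (172000·23.00 + 36200·574.0) / 208200 = 24730000/208200 = 118.8 mg/L.
Half-life 12.3 h → k = ln 2 / 12.3 = 0.05635 h⁻¹ = 1.352 d⁻¹.
Applying C = C₀e^(−kt): 118.8 × 0.1557 = 18.50 mg/L.

18.5 mg/L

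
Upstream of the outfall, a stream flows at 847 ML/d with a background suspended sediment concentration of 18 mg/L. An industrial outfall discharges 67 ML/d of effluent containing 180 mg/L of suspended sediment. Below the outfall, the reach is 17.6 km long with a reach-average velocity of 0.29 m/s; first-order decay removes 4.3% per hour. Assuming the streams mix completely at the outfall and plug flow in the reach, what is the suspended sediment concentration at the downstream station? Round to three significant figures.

Mixed concentration C = ΣQC/ΣQ = (847.0·18.00 + 67.00·180.0) / 914.0 = 27310/914.0 = 29.88 mg/L.
Travel time t = 17.6·1000 / 0.29 = 60690 s = 16.86 h.
4.3%/h lost → k = −ln(1 − 0.043) = 0.04395 h⁻¹.
Applying C = C₀e^(−kt): 29.88 × 0.4767 = 14.24 mg/L.

14.2 mg/L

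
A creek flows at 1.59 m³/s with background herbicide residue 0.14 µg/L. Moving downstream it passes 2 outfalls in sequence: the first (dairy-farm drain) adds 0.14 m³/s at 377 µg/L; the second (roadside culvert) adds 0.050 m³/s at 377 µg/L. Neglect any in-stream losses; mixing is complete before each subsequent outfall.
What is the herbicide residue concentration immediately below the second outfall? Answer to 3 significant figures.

40.4 µg/L

Outfall 1: combined Q = 1.730 m³/s; C = (1.590·0.1400 + 0.1400·377.0)/1.730 = 30.64 µg/L.
Outfall 2: combined Q = 1.780 m³/s; C = (1.730·30.64 + 0.05000·377.0)/1.780 = 40.37 µg/L.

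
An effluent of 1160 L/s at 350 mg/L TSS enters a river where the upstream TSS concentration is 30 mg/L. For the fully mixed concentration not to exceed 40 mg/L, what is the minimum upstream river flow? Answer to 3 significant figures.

Set C_mix = 40: (Q·30.00 + 1160·350.0) / (Q + 1160) = 40
→ Q = 1160·(350.0 − 40)/(40 − 30.00) = 35960 L/s.

36000 L/s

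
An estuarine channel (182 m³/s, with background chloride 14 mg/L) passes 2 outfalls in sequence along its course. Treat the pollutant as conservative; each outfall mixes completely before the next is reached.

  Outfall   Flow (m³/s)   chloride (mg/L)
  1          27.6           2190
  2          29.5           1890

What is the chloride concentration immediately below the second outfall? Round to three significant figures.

After outfall 1: Q = 182.0 + 27.60 = 209.6 m³/s; C = (182.0·14.00 + 27.60·2190)/209.6 = 300.5 mg/L.
After outfall 2: Q = 209.6 + 29.50 = 239.1 m³/s; C = (209.6·300.5 + 29.50·1890)/239.1 = 496.6 mg/L.

497 mg/L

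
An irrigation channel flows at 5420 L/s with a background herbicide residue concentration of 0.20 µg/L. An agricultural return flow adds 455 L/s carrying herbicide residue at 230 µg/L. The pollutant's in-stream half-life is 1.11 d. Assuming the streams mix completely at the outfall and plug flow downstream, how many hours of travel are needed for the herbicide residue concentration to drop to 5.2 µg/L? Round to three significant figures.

Flow-weighted average: C = (5420·0.2000 + 455.0·230.0) / 5875 = 105700/5875 = 18.00 µg/L.
Half-life 1.11 d → k = ln 2 / 1.11 = 0.6245 d⁻¹.
18.00·exp(−k·t) = 5.2 → t = ln(18.00/5.2)/k = 171800 s = 47.72 h.

47.7 h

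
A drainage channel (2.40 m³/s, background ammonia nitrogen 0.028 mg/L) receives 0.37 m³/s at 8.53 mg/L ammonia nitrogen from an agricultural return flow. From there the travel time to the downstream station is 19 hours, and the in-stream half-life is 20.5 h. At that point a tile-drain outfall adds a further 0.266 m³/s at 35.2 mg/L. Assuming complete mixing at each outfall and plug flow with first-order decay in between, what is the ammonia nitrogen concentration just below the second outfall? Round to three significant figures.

3.64 mg/L

Mixed concentration C = ΣQC/ΣQ = (2.400·0.02800 + 0.3700·8.530) / 2.770 = 3.223/2.770 = 1.164 mg/L; combined flow 2.770 m³/s.
Half-life 20.5 h → k = ln 2 / 20.5 = 0.03381 h⁻¹ = 0.8115 d⁻¹.
First-order decay: C = 1.164·exp(−k·t) = 1.164·0.5260 = 0.6121 mg/L.
Second outfall: C = (2.770·0.6121 + 0.2660·35.20)/3.036 = 3.643 mg/L.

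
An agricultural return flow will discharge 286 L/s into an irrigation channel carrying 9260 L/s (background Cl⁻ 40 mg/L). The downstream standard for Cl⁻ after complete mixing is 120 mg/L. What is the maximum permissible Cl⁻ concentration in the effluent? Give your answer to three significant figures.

2710 mg/L

At the limit, (Qr·Cr + Qe·Cₑ)/(Qr + Qe) = 120:
Cₑ = (9546·120 − 9260·40.00) / 286.0 = 2710 mg/L.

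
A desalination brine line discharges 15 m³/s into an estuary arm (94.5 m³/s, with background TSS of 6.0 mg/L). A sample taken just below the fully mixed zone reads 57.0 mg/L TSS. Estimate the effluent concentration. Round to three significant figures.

Mass balance: 94.50·6.000 + 15.00·Cₑ = 109.5·57.00
→ Cₑ = (109.5·57.00 − 94.50·6.000) / 15.00 = 378.3 mg/L.

378 mg/L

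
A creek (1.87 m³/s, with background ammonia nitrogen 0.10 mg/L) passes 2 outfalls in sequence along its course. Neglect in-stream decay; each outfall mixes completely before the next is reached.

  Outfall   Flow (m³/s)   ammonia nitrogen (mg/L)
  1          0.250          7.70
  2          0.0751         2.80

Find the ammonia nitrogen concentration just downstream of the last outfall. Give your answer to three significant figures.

Outfall 1: combined Q = 2.120 m³/s; C = (1.870·0.1000 + 0.2500·7.700)/2.120 = 0.9962 mg/L.
Outfall 2: combined Q = 2.195 m³/s; C = (2.120·0.9962 + 0.07510·2.800)/2.195 = 1.058 mg/L.

1.06 mg/L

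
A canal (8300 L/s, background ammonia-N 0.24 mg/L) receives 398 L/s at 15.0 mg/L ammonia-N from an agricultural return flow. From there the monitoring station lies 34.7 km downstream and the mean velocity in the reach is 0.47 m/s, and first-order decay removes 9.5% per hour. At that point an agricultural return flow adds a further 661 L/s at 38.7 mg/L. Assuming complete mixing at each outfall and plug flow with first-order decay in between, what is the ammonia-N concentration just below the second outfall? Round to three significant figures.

2.84 mg/L

Mixed concentration C = ΣQC/ΣQ = (8300·0.2400 + 398.0·15.00) / 8698 = 7962/8698 = 0.9154 mg/L; combined flow 8698 L/s.
Travel time t = 34.7·1000 / 0.47 = 73830 s = 20.51 h.
9.5%/h lost → k = −ln(1 − 0.095) = 0.09982 h⁻¹.
After decay, C = 0.9154 × e^(−kt) = 0.9154 × 0.1291 = 0.1182 mg/L.
Second outfall: C = (8698·0.1182 + 661.0·38.70)/9359 = 2.843 mg/L.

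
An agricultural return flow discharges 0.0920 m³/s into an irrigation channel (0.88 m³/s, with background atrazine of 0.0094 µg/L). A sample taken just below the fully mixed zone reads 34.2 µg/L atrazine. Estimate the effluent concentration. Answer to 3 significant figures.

361 µg/L

Mass balance: 0.8800·0.009400 + 0.09200·Cₑ = 0.9720·34.20
→ Cₑ = (0.9720·34.20 − 0.8800·0.009400) / 0.09200 = 361.2 µg/L.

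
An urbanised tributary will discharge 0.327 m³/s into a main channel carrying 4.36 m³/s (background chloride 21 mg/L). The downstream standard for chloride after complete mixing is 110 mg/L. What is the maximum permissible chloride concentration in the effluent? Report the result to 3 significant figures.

At the limit, (Qr·Cr + Qe·Cₑ)/(Qr + Qe) = 110:
Cₑ = (4.687·110 − 4.360·21.00) / 0.3270 = 1297 mg/L.

1300 mg/L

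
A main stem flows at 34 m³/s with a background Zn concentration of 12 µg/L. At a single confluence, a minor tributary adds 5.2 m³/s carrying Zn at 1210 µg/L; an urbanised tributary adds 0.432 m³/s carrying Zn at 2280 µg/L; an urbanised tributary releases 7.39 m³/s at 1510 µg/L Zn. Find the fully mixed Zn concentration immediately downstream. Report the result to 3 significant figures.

Mass balance: C = (34.00·12.00 + 5.200·1210 + 0.4320·2280 + 7.390·1510) / 47.02 = 18840/47.02 = 400.7 µg/L.

401 µg/L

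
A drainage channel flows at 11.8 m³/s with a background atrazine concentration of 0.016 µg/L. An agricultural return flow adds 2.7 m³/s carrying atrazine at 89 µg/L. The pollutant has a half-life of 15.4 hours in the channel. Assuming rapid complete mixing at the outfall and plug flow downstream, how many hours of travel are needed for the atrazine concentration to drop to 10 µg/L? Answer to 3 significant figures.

Conservation of mass: C = (11.80·0.01600 + 2.700·89.00) / 14.50 = 240.5/14.50 = 16.59 µg/L.
Half-life 15.4 h → k = ln 2 / 15.4 = 0.04501 h⁻¹ = 1.080 d⁻¹.
16.59·exp(−k·t) = 10 → t = ln(16.59/10)/k = 40470 s = 11.24 h.

11.2 h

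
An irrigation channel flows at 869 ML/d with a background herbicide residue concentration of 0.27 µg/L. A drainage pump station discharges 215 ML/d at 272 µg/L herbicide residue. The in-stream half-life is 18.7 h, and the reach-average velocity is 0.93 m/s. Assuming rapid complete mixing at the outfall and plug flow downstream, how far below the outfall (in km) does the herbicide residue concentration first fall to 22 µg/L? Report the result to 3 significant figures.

81.4 km

Conservation of mass: C = (869.0·0.2700 + 215.0·272.0) / 1084 = 58710/1084 = 54.16 µg/L.
Half-life 18.7 h → k = ln 2 / 18.7 = 0.03707 h⁻¹ = 0.8896 d⁻¹.
Set 54.16·exp(−k·t) = 22 → t = ln(54.16/22)/k = 87510 s = 24.31 h.
Distance = v·t = 0.93·87510 = 81380 m = 81.38 km.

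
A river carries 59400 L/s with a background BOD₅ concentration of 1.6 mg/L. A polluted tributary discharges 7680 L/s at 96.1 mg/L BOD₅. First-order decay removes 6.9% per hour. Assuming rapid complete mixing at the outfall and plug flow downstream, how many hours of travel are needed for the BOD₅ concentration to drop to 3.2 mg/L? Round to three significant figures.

Mass balance: C = (59400·1.600 + 7680·96.10) / 67080 = 833100/67080 = 12.42 mg/L.
6.9%/h lost → k = −ln(1 − 0.069) = 0.07150 h⁻¹.
12.42·exp(−k·t) = 3.2 → t = ln(12.42/3.2)/k = 68280 s = 18.97 h.

19.0 h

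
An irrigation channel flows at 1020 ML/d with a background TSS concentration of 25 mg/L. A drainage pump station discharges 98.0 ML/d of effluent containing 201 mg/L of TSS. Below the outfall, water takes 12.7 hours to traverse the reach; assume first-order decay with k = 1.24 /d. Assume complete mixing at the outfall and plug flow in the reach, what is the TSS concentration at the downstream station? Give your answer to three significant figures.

21.0 mg/L

After mixing, C = (1020·25.00 + 98.00·201.0) / 1118 = 45200/1118 = 40.43 mg/L.
After decay, C = 40.43 × e^(−kt) = 40.43 × 0.5188 = 20.98 mg/L.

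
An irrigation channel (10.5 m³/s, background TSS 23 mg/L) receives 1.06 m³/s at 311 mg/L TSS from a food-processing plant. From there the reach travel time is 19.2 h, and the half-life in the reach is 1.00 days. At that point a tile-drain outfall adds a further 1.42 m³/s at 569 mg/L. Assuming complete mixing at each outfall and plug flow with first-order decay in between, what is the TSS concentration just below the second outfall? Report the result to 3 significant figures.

87.5 mg/L

After mixing, C = (10.50·23.00 + 1.060·311.0) / 11.56 = 571.2/11.56 = 49.41 mg/L; combined flow 11.56 m³/s.
Half-life 1.00 d → k = ln 2 / 1.00 = 0.6931 d⁻¹.
Applying C = C₀e^(−kt): 49.41 × 0.5743 = 28.38 mg/L.
At the second outfall, C = (11.56·28.38 + 1.420·569.0) / (11.56 + 1.420) = 87.52 mg/L.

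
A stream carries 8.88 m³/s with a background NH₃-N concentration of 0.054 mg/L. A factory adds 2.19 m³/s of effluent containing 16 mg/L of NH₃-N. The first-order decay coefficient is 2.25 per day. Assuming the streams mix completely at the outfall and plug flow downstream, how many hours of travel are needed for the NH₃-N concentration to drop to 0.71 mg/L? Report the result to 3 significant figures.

16.1 h

Mass balance: C = (8.880·0.05400 + 2.190·16.00) / 11.07 = 35.52/11.07 = 3.209 mg/L.
3.209·exp(−k·t) = 0.71 → t = ln(3.209/0.71)/k = 57920 s = 16.09 h.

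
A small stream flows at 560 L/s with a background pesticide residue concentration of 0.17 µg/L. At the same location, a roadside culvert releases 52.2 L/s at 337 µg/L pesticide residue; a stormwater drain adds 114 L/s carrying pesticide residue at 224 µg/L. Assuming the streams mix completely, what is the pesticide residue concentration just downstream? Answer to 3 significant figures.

Conservation of mass: C = (560.0·0.1700 + 52.20·337.0 + 114.0·224.0) / 726.2 = 43220/726.2 = 59.52 µg/L.

59.5 µg/L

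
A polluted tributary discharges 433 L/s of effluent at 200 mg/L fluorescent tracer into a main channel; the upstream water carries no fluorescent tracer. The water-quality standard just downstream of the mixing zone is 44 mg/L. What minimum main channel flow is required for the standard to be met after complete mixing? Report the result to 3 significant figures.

Set C_mix = 44: (Q·0 + 433.0·200.0) / (Q + 433.0) = 44
→ Q = 433.0·(200.0 − 44)/(44 − 0) = 1535 L/s.

1540 L/s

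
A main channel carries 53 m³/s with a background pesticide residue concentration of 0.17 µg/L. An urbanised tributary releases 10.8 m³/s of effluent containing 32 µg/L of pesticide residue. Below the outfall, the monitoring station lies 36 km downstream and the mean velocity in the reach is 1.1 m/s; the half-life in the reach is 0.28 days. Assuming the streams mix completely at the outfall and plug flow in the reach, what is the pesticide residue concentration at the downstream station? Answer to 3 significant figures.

2.18 µg/L

Mass balance: C = (53.00·0.1700 + 10.80·32.00) / 63.80 = 354.6/63.80 = 5.558 µg/L.
Travel time t = 36·1000 / 1.1 = 32730 s = 9.091 h.
Half-life 0.28 d → k = ln 2 / 0.28 = 2.476 d⁻¹.
Decay over the reach: 5.558·exp(−kt) = 5.558·0.3915 = 2.176 µg/L.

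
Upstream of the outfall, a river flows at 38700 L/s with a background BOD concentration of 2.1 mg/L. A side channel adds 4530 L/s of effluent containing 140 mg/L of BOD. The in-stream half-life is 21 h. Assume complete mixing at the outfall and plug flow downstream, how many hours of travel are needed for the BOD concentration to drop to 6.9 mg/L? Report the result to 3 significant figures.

Mixed concentration C = ΣQC/ΣQ = (38700·2.100 + 4530·140.0) / 43230 = 715500/43230 = 16.55 mg/L.
Half-life 21 h → k = ln 2 / 21 = 0.03301 h⁻¹ = 0.7922 d⁻¹.
16.55·exp(−k·t) = 6.9 → t = ln(16.55/6.9)/k = 95420 s = 26.51 h.

26.5 h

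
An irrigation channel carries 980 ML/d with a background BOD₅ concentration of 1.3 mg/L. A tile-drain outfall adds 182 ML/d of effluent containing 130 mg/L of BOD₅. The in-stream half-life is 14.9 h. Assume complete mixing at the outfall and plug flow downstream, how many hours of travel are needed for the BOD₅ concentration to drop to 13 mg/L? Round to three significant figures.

After mixing, C = (980.0·1.300 + 182.0·130.0) / 1162 = 24930/1162 = 21.46 mg/L.
Half-life 14.9 h → k = ln 2 / 14.9 = 0.04652 h⁻¹ = 1.116 d⁻¹.
21.46·exp(−k·t) = 13 → t = ln(21.46/13)/k = 38780 s = 10.77 h.

10.8 h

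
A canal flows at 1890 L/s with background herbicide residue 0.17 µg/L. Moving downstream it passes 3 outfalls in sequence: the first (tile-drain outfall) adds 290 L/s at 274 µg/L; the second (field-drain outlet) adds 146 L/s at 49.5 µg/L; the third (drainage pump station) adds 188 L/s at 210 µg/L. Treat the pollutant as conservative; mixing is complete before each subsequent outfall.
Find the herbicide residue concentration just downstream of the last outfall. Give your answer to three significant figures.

Below outfall 1: Q → 2180 L/s, C = (1890·0.1700 + 290.0·274.0)/2180 = 36.60 µg/L.
Below outfall 2: Q → 2326 L/s, C = (2180·36.60 + 146.0·49.50)/2326 = 37.41 µg/L.
Below outfall 3: Q → 2514 L/s, C = (2326·37.41 + 188.0·210.0)/2514 = 50.31 µg/L.

50.3 µg/L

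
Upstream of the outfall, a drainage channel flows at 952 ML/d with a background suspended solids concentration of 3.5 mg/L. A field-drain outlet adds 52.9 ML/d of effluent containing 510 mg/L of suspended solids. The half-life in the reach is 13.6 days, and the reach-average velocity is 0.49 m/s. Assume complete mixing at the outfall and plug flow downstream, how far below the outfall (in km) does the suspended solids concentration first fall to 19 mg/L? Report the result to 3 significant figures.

384 km

Conservation of mass: C = (952.0·3.500 + 52.90·510.0) / 1005 = 30310/1005 = 30.16 mg/L.
Half-life 13.6 d → k = ln 2 / 13.6 = 0.05097 d⁻¹.
Set 30.16·exp(−k·t) = 19 → t = ln(30.16/19)/k = 783500 s = 217.6 h.
Distance = v·t = 0.49·783500 = 383900 m = 383.9 km.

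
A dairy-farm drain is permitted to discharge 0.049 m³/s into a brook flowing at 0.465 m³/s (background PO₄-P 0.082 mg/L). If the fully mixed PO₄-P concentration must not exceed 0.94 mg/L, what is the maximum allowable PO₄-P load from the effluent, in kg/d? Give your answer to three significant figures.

38.5 kg/d

Mass balance at the limit: 0.4650·0.08200 + 0.04900·Cₑ = 0.5140·0.94 → Cₑ = 9.082 mg/L.
Load = 0.04900 m³/s × 9.082 g/m³ × 86 400 s/d = 38.45 kg/d.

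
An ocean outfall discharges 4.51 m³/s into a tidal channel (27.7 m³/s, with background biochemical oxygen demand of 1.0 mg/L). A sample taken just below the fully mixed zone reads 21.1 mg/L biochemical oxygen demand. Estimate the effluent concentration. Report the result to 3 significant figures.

Mass balance: 27.70·1.000 + 4.510·Cₑ = 32.21·21.10
→ Cₑ = (32.21·21.10 − 27.70·1.000) / 4.510 = 144.6 mg/L.

145 mg/L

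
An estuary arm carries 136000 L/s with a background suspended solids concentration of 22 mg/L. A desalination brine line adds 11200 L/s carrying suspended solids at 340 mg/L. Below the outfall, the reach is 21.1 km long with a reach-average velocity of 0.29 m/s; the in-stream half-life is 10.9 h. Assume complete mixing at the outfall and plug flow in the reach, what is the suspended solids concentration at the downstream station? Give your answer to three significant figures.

After mixing, C = (136000·22.00 + 11200·340.0) / 147200 = 6800000/147200 = 46.20 mg/L.
Travel time t = 21.1·1000 / 0.29 = 72760 s = 20.21 h.
Half-life 10.9 h → k = ln 2 / 10.9 = 0.06359 h⁻¹ = 1.526 d⁻¹.
First-order decay: C = 46.20·exp(−k·t) = 46.20·0.2766 = 12.78 mg/L.

12.8 mg/L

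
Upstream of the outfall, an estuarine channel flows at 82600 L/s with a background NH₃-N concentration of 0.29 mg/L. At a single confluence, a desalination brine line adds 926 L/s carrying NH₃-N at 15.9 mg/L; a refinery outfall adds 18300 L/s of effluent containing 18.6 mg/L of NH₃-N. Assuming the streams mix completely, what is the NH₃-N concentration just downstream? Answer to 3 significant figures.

3.72 mg/L

Mixed concentration C = ΣQC/ΣQ = (82600·0.2900 + 926.0·15.90 + 18300·18.60) / 101800 = 379100/101800 = 3.723 mg/L.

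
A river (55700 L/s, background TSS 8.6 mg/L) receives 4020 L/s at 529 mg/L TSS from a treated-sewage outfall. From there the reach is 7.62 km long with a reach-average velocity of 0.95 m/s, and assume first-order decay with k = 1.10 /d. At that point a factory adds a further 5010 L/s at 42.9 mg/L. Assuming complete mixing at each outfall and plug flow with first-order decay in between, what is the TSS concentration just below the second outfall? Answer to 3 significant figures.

Conservation of mass: C = (55700·8.600 + 4020·529.0) / 59720 = 2606000/59720 = 43.63 mg/L; combined flow 59720 L/s.
Travel time t = 7.62·1000 / 0.95 = 8021 s = 2.228 h.
First-order decay: C = 43.63·exp(−k·t) = 43.63·0.9029 = 39.39 mg/L.
At the second outfall, C = (59720·39.39 + 5010·42.90) / (59720 + 5010) = 39.67 mg/L.

39.7 mg/L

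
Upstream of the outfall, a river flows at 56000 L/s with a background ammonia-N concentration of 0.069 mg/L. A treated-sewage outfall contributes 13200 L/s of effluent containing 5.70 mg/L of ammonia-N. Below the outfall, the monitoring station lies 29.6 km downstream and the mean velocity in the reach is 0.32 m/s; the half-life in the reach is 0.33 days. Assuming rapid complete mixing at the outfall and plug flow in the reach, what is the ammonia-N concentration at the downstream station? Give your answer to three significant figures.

0.121 mg/L

Flow-weighted average: C = (56000·0.06900 + 13200·5.700) / 69200 = 79100/69200 = 1.143 mg/L.
Travel time t = 29.6·1000 / 0.32 = 92500 s = 25.69 h.
Half-life 0.33 d → k = ln 2 / 0.33 = 2.100 d⁻¹.
Decay over the reach: 1.143·exp(−kt) = 1.143·0.1055 = 0.1206 mg/L.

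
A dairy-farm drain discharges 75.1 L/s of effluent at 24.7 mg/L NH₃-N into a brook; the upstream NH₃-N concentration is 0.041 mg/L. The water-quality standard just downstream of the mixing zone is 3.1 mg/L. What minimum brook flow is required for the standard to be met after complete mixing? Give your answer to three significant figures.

530 L/s

Set C_mix = 3.1: (Q·0.04100 + 75.10·24.70) / (Q + 75.10) = 3.1
→ Q = 75.10·(24.70 − 3.1)/(3.1 − 0.04100) = 530.3 L/s.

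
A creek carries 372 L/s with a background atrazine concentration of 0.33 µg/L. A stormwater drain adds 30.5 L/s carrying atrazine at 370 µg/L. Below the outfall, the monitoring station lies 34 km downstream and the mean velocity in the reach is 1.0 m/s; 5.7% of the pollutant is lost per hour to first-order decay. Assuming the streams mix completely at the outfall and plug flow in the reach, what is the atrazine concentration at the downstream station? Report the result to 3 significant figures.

Mixed concentration C = ΣQC/ΣQ = (372.0·0.3300 + 30.50·370.0) / 402.5 = 11410/402.5 = 28.34 µg/L.
Travel time t = 34·1000 / 1.0 = 34000 s = 9.444 h.
5.7%/h lost → k = −ln(1 − 0.057) = 0.05869 h⁻¹.
First-order decay: C = 28.34·exp(−k·t) = 28.34·0.5745 = 16.28 µg/L.

16.3 µg/L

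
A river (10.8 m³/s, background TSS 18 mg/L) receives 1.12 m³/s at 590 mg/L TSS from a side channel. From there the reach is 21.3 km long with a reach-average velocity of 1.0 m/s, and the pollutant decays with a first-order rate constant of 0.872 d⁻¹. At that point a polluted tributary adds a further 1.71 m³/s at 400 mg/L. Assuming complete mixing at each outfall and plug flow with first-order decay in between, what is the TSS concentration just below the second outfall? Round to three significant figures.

Mass balance: C = (10.80·18.00 + 1.120·590.0) / 11.92 = 855.2/11.92 = 71.74 mg/L; combined flow 11.92 m³/s.
Travel time t = 21.3·1000 / 1.0 = 21300 s = 5.917 h.
Applying C = C₀e^(−kt): 71.74 × 0.8066 = 57.87 mg/L.
Second outfall: C = (11.92·57.87 + 1.710·400.0)/13.63 = 100.8 mg/L.

101 mg/L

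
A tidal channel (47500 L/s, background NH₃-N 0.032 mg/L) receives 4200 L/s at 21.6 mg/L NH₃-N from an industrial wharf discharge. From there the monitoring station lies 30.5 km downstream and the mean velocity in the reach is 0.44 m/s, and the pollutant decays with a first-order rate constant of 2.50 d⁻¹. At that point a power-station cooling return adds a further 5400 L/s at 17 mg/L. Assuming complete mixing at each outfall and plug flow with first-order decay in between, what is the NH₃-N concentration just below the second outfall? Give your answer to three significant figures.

Mass balance: C = (47500·0.03200 + 4200·21.60) / 51700 = 92240/51700 = 1.784 mg/L; combined flow 51700 L/s.
Travel time t = 30.5·1000 / 0.44 = 69320 s = 19.26 h.
Applying C = C₀e^(−kt): 1.784 × 0.1346 = 0.2401 mg/L.
At the second outfall, C = (51700·0.2401 + 5400·17.00) / (51700 + 5400) = 1.825 mg/L.

1.83 mg/L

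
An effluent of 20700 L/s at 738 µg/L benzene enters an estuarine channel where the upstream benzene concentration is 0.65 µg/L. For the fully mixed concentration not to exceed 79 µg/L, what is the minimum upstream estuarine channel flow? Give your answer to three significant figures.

Set C_mix = 79: (Q·0.6500 + 20700·738.0) / (Q + 20700) = 79
→ Q = 20700·(738.0 − 79)/(79 − 0.6500) = 174100 L/s.

174000 L/s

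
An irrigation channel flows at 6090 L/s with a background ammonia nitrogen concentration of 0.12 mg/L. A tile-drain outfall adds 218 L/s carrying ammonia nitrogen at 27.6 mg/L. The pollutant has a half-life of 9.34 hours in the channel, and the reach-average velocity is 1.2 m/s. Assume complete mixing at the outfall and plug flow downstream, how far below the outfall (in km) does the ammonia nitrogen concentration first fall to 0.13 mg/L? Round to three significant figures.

After mixing, C = (6090·0.1200 + 218.0·27.60) / 6308 = 6748/6308 = 1.070 mg/L.
Half-life 9.34 h → k = ln 2 / 9.34 = 0.07421 h⁻¹ = 1.781 d⁻¹.
Set 1.070·exp(−k·t) = 0.13 → t = ln(1.070/0.13)/k = 102200 s = 28.40 h.
Distance = v·t = 1.2·102200 = 122700 m = 122.7 km.

123 km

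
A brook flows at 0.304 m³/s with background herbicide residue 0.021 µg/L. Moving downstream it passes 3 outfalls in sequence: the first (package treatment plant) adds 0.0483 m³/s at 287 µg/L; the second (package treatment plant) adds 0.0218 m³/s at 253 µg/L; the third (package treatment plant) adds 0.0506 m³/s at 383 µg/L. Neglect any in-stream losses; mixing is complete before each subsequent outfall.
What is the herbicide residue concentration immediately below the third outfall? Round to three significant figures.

After outfall 1: Q = 0.3040 + 0.04830 = 0.3523 m³/s; C = (0.3040·0.02100 + 0.04830·287.0)/0.3523 = 39.37 µg/L.
After outfall 2: Q = 0.3523 + 0.02180 = 0.3741 m³/s; C = (0.3523·39.37 + 0.02180·253.0)/0.3741 = 51.81 µg/L.
After outfall 3: Q = 0.3741 + 0.05060 = 0.4247 m³/s; C = (0.3741·51.81 + 0.05060·383.0)/0.4247 = 91.27 µg/L.

91.3 µg/L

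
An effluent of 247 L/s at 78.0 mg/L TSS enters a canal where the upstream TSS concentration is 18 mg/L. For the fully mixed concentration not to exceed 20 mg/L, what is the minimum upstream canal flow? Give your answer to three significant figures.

7160 L/s

Set C_mix = 20: (Q·18.00 + 247.0·78.00) / (Q + 247.0) = 20
→ Q = 247.0·(78.00 − 20)/(20 − 18.00) = 7163 L/s.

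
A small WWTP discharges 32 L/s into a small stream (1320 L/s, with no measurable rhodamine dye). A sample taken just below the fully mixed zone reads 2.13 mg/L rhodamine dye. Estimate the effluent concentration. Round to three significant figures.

90.0 mg/L

Mass balance: 1320·0 + 32.00·Cₑ = 1352·2.130
→ Cₑ = (1352·2.130 − 1320·0) / 32.00 = 89.99 mg/L.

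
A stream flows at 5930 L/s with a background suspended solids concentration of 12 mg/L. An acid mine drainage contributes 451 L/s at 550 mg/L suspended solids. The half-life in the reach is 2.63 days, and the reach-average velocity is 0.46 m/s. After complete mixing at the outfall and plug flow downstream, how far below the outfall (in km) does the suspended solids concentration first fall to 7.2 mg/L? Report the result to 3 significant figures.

After mixing, C = (5930·12.00 + 451.0·550.0) / 6381 = 319200/6381 = 50.03 mg/L.
Half-life 2.63 d → k = ln 2 / 2.63 = 0.2636 d⁻¹.
Set 50.03·exp(−k·t) = 7.2 → t = ln(50.03/7.2)/k = 635500 s = 176.5 h.
Distance = v·t = 0.46·635500 = 292300 m = 292.3 km.

292 km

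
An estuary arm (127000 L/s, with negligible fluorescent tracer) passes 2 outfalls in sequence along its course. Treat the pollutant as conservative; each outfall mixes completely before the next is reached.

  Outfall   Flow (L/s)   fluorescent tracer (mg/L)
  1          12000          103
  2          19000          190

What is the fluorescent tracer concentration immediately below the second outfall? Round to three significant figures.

30.7 mg/L

After outfall 1: Q = 127000 + 12000 = 139000 L/s; C = (127000·0 + 12000·103.0)/139000 = 8.892 mg/L.
After outfall 2: Q = 139000 + 19000 = 158000 L/s; C = (139000·8.892 + 19000·190.0)/158000 = 30.67 mg/L.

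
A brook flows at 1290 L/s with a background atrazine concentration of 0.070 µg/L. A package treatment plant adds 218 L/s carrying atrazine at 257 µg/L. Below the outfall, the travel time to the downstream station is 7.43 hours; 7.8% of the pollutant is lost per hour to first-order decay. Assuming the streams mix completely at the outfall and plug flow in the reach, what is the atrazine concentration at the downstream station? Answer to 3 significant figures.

20.4 µg/L

Mixed concentration C = ΣQC/ΣQ = (1290·0.07000 + 218.0·257.0) / 1508 = 56120/1508 = 37.21 µg/L.
7.8%/h lost → k = −ln(1 − 0.078) = 0.08121 h⁻¹.
First-order decay: C = 37.21·exp(−k·t) = 37.21·0.5470 = 20.35 µg/L.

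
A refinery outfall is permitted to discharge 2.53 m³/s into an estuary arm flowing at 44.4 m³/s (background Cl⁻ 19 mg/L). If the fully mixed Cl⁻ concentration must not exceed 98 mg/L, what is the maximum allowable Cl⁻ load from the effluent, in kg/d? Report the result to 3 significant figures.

Mass balance at the limit: 44.40·19.00 + 2.530·Cₑ = 46.93·98 → Cₑ = 1484 mg/L.
Load = 2.530 m³/s × 1484 g/m³ × 86 400 s/d = 324500 kg/d.

324000 kg/d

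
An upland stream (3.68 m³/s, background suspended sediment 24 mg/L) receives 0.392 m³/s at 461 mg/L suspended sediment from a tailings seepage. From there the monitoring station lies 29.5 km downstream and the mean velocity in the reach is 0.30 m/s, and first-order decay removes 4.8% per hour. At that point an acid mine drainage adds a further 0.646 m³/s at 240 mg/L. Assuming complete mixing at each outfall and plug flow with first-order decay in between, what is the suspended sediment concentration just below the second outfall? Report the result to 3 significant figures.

47.7 mg/L

Flow-weighted average: C = (3.680·24.00 + 0.3920·461.0) / 4.072 = 269.0/4.072 = 66.07 mg/L; combined flow 4.072 m³/s.
Travel time t = 29.5·1000 / 0.30 = 98330 s = 27.31 h.
4.8%/h lost → k = −ln(1 − 0.048) = 0.04919 h⁻¹.
First-order decay: C = 66.07·exp(−k·t) = 66.07·0.2609 = 17.24 mg/L.
At the second outfall, C = (4.072·17.24 + 0.6460·240.0) / (4.072 + 0.6460) = 47.74 mg/L.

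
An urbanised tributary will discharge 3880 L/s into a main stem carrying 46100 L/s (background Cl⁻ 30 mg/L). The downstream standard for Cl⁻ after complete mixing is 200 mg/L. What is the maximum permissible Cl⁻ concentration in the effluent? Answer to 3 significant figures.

2220 mg/L

At the limit, (Qr·Cr + Qe·Cₑ)/(Qr + Qe) = 200:
Cₑ = (49980·200 − 46100·30.00) / 3880 = 2220 mg/L.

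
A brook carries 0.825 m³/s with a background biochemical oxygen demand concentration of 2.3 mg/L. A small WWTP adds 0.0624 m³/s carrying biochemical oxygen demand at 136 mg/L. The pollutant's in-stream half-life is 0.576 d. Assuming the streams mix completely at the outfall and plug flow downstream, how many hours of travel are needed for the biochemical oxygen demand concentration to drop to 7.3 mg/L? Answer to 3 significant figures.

Conservation of mass: C = (0.8250·2.300 + 0.06240·136.0) / 0.8874 = 10.38/0.8874 = 11.70 mg/L.
Half-life 0.576 d → k = ln 2 / 0.576 = 1.203 d⁻¹.
11.70·exp(−k·t) = 7.3 → t = ln(11.70/7.3)/k = 33880 s = 9.410 h.

9.41 h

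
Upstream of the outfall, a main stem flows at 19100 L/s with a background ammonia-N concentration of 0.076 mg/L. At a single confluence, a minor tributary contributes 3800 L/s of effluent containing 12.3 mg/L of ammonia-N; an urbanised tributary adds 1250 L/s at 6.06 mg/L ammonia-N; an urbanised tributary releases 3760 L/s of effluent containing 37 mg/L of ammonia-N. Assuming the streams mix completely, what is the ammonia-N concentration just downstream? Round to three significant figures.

6.98 mg/L

Mass balance: C = (19100·0.07600 + 3800·12.30 + 1250·6.060 + 3760·37.00) / 27910 = 194900/27910 = 6.983 mg/L.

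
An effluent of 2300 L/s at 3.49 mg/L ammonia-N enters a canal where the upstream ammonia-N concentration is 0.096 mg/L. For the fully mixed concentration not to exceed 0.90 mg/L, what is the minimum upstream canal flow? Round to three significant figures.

7410 L/s

Set C_mix = 0.90: (Q·0.09600 + 2300·3.490) / (Q + 2300) = 0.90
→ Q = 2300·(3.490 − 0.90)/(0.90 − 0.09600) = 7409 L/s.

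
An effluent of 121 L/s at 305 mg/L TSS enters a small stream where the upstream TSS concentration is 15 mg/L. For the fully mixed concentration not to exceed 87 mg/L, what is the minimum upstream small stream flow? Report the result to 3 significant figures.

366 L/s

Set C_mix = 87: (Q·15.00 + 121.0·305.0) / (Q + 121.0) = 87
→ Q = 121.0·(305.0 − 87)/(87 − 15.00) = 366.4 L/s.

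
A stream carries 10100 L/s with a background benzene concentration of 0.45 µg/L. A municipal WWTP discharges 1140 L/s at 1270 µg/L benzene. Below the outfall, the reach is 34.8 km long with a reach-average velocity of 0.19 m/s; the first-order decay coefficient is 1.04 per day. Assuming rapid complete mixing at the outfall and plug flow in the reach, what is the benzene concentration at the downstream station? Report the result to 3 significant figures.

After mixing, C = (10100·0.4500 + 1140·1270) / 11240 = 1452000/11240 = 129.2 µg/L.
Travel time t = 34.8·1000 / 0.19 = 183200 s = 50.88 h.
Decay over the reach: 129.2·exp(−kt) = 129.2·0.1103 = 14.25 µg/L.

14.3 µg/L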